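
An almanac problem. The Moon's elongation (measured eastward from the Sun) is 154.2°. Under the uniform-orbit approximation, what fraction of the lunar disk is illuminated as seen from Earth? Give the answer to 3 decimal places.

0.950

Half-versine of 154.2°: (1 − (-0.900))/2 = 0.950.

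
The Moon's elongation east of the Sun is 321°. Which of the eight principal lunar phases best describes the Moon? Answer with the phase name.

321° lies in the waning crescent sector of the 8-phase cycle.

waning crescent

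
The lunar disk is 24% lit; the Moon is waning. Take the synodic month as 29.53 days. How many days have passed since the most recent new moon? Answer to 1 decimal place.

24.7 days

From f = (1 − cos θ)/2: cos θ = 1 − 2×0.24 = 0.520; arccos → 58.7°.
A waning Moon lies in 180°–360°, so θ = 360° − 58.7° = 301.3°.
Age = 29.53 × 301.3°/360° ≈ 24.72 days.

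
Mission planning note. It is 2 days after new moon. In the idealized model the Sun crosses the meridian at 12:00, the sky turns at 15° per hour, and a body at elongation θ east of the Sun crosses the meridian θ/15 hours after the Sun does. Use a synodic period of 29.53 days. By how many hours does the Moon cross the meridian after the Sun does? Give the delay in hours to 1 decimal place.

1.6 h

Elongation θ = 360° × 2/29.53 ≈ 24.4°.
At 15° of sky rotation per hour, 24.4° corresponds to a 1.63 h lag.
So the Moon crosses the meridian 1.63 h after the Sun.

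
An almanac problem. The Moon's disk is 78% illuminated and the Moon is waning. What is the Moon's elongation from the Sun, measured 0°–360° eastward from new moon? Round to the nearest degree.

236°

Invert f = (1 − cos θ)/2 to get cos θ = 1 − 2(0.78) = -0.560, hence θ₀ = arccos -0.560 = 124.1°.
Since the Moon is past full (waning), take the reflex angle: θ = 360° − 124.1° = 235.9°.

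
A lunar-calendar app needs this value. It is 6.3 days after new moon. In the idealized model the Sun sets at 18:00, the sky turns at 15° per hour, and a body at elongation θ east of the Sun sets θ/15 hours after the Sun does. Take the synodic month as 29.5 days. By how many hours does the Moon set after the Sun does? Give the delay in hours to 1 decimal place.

5.1 h

The Moon has covered 6.3/29.5 of its cycle, so θ ≈ 360° × 6.3/29.5 = 76.9°.
The Moon trails the Sun by θ/15 = 76.9/15 ≈ 5.13 hours.
So the Moon sets 5.13 h after the Sun.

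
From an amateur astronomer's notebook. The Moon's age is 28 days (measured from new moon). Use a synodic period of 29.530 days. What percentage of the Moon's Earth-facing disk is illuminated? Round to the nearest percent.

Phase angle: θ = 360°·(28 d)/(29.530 d) = 341.3°.
cos 341.3° = 0.947, so f = (1 − 0.947)/2 = 0.026, so 3%.

3%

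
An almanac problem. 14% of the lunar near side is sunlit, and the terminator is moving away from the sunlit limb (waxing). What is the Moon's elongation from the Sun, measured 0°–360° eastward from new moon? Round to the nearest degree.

44°

cos θ = 1 − 2f = 0.720, giving a principal value of 43.9°.
The Moon is waxing (0°–180°), so θ = 43.9° directly.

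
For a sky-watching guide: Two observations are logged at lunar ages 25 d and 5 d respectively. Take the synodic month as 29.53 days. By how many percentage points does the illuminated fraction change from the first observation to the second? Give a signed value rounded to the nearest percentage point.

θ₁ = 360° × 25/29.53 = 304.8°, f₁ = (1 − cos θ₁)/2 = 0.215.
θ₂ = 360° × 5/29.53 = 61.0°, f₂ = (1 − cos θ₂)/2 = 0.257.
Change = f₂ − f₁ = +0.042 → +4 percentage points.

+4 percentage points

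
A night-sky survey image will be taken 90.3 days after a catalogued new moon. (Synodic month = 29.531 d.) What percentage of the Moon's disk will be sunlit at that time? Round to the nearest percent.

Reduce mod P: 90.3 − 3×29.531 = 1.71 d into the current lunation.
Elongation θ = 360° × 1.71/29.531 ≈ 20.8°.
Illuminated fraction = (1 − cos 20.8°)/2 = (1 − 0.935)/2 ≈ 0.033, so 3%.

3%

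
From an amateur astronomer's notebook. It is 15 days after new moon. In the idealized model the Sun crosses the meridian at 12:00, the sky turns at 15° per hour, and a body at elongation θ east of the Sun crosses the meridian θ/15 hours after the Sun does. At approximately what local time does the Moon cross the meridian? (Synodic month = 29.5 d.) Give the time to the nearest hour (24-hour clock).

Phase angle: θ = 360°·(15 d)/(29.5 d) = 183.1°.
The Moon trails the Sun by θ/15 = 183.1/15 ≈ 12.20 hours.
12:00 + 12.20 h ≈ 00:12 → 00:00 to the nearest hour.

00:00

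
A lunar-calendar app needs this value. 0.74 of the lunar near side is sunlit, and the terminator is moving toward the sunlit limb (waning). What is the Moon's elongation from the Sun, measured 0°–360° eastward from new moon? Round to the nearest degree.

241°

Invert f = (1 − cos θ)/2 to get cos θ = 1 − 2(0.74) = -0.480, hence θ₀ = arccos -0.480 = 118.7°.
Waning ⇒ past full, so θ = 360° − 118.7° = 241.3°.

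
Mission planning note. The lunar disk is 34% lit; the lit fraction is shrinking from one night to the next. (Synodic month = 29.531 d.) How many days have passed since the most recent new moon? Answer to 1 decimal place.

Invert f = (1 − cos θ)/2 to get cos θ = 1 − 2(0.34) = 0.320, hence θ₀ = arccos 0.320 = 71.3°.
A waning Moon lies in 180°–360°, so θ = 360° − 71.3° = 288.7°.
At 360°/29.531 d per day, 288.7° corresponds to 23.68 days.

23.7 days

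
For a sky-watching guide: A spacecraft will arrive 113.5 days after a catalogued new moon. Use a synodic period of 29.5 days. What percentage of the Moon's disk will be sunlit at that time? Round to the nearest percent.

113.5/29.5 = 3.847 lunations, so 3 complete cycles and 25.00 d into the next.
Phase angle: θ = 360°·(25.00 d)/(29.5 d) = 305.1°.
cos 305.1° = 0.575, so f = (1 − 0.575)/2 = 0.213, so 21%.

21%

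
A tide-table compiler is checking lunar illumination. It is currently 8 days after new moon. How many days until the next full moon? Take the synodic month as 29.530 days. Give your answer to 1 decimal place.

Full moon occurs at elongation 180°, i.e. at age 29.530 × 180/360 = 14.765 d.
That is 14.765 − 8 = 6.765 days ahead.

6.8 days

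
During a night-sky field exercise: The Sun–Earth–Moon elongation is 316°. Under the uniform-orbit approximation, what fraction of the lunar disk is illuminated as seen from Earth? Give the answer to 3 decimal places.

cos 316° = 0.719, so f = (1 − 0.719)/2 = 0.140.

0.140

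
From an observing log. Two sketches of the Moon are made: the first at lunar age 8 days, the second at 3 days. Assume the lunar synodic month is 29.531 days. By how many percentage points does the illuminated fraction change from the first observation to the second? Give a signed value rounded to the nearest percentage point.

-47 percentage points

First observation: θ = 360°·8/29.531 = 97.5°, so f = 0.565.
Second observation: θ = 36.6°, f = 0.098.
Δf = 0.098 − 0.565 = -0.467, i.e. -47 pp.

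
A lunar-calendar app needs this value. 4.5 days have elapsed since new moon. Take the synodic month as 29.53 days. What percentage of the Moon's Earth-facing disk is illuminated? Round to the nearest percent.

The Moon has covered 4.5/29.53 of its cycle, so θ ≈ 360° × 4.5/29.53 = 54.9°.
Illuminated fraction = (1 − cos 54.9°)/2 = (1 − 0.576)/2 ≈ 0.212, so 21%.

21%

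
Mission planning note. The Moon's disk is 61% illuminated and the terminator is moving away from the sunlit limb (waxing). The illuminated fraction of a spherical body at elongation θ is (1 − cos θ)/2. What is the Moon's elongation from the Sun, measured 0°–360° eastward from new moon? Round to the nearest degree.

Invert f = (1 − cos θ)/2 to get cos θ = 1 − 2(0.61) = -0.220, hence θ₀ = arccos -0.220 = 102.7°.
Before full moon the principal value applies: θ = 102.7°.

103°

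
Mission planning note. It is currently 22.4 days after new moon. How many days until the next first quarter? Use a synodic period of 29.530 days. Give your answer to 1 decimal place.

14.5 days

First quarter occurs at elongation 90°, i.e. at age 29.530 × 90/360 = 7.383 d.
This lunation's first quarter (7.383 d) has passed, so add one period: 36.913 − 22.4 = 14.513 days.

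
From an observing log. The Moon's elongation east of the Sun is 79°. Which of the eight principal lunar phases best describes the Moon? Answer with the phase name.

first quarter

The first quarter sector spans roughly 68°–112°; 79° falls inside it.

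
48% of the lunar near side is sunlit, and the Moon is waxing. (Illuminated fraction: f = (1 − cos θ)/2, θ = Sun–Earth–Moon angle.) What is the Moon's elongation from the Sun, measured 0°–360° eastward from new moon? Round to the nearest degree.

cos θ = 1 − 2f = 0.040, giving a principal value of 87.7°.
The Moon is waxing (0°–180°), so θ = 87.7° directly.

88°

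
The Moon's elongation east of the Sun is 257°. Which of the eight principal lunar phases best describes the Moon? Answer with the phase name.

last quarter

The last quarter sector spans roughly 248°–292°; 257° falls inside it.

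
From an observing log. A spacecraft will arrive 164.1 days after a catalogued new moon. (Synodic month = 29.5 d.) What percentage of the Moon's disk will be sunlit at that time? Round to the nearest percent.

Reduce mod P: 164.1 − 5×29.5 = 16.60 d into the current lunation.
Elongation θ = 360° × 16.60/29.5 ≈ 202.6°.
Illuminated fraction = (1 − cos 202.6°)/2 = (1 − (-0.923))/2 ≈ 0.962, so 96%.

96%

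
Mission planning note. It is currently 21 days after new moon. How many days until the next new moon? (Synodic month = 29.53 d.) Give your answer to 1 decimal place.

The next new moon completes the synodic month: 29.53 − 21 = 8.530 days.

8.5 days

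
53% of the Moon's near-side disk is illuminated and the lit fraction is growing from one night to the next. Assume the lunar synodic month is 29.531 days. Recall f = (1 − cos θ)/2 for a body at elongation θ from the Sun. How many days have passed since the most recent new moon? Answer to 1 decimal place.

7.7 days

From f = (1 − cos θ)/2: cos θ = 1 − 2×0.53 = -0.060; arccos → 93.4°.
Waxing ⇒ before full, so θ = 93.4°.
That fraction of the synodic month is 93.4/360 × 29.531 d ≈ 7.66 d.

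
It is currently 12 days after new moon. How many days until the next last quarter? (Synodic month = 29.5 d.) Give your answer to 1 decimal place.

Last quarter occurs at elongation 270°, i.e. at age 29.5 × 270/360 = 22.125 d.
So 10.125 days remain (22.125 − 12).

10.1 days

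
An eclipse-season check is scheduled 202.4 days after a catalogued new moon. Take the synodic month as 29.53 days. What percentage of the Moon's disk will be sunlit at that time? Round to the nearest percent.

202.4/29.53 = 6.854 lunations, so 6 complete cycles and 25.22 d into the next.
Phase angle: θ = 360°·(25.22 d)/(29.53 d) = 307.5°.
With cos θ = 0.608, the lit fraction is (1 − 0.608)/2 ≈ 0.196, so 20%.

20%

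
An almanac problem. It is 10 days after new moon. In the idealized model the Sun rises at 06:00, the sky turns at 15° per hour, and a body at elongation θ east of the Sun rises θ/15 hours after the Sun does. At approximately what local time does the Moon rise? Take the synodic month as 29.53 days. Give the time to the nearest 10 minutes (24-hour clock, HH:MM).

Elongation θ = 360° × 10/29.53 ≈ 121.9°.
At 15° of sky rotation per hour, 121.9° corresponds to a 8.13 h lag.
06:00 + 8.127 h ≈ 14:08 → 14:10 to the nearest ten minutes.

14:10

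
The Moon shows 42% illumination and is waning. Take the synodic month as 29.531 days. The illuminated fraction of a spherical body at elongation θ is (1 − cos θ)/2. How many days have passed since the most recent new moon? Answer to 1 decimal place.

From f = (1 − cos θ)/2: cos θ = 1 − 2×0.42 = 0.160; arccos → 80.8°.
A waning Moon lies in 180°–360°, so θ = 360° − 80.8° = 279.2°.
Age = 29.531 × 279.2°/360° ≈ 22.90 days.

22.9 days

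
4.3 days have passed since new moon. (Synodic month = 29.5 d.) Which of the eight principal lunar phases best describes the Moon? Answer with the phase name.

waxing crescent

At 4.3/29.5 of the cycle, θ ≈ 52° — the waxing crescent range.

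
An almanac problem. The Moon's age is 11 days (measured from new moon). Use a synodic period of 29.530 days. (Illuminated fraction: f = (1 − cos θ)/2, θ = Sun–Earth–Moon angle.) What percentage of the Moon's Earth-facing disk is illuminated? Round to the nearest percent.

85%

The Moon has covered 11/29.530 of its cycle, so θ ≈ 360° × 11/29.530 = 134.1°.
Illuminated fraction = (1 − cos 134.1°)/2 = (1 − (-0.696))/2 ≈ 0.848, so 85%.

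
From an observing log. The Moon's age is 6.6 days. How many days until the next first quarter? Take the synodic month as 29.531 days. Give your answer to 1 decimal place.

0.8 days

First quarter is 0.25 of the way through the cycle: age 0.25 × 29.531 = 7.383 d.
So 0.783 days remain (7.383 − 6.6).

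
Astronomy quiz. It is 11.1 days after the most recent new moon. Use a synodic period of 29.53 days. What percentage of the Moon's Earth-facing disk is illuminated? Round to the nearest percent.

Phase angle: θ = 360°·(11.1 d)/(29.53 d) = 135.3°.
With cos θ = (-0.711), the lit fraction is (1 − (-0.711))/2 ≈ 0.856, so 86%.

86%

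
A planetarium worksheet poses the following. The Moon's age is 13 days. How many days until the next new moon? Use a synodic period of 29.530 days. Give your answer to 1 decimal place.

One full lunation from the last new moon is 29.530 d; remaining = 29.530 − 13 = 16.530 d.

16.5 days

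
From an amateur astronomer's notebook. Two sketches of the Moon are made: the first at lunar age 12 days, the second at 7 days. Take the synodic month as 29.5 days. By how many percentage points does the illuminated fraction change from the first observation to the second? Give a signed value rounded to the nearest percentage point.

First observation: θ = 360°·12/29.5 = 146.4°, so f = 0.917.
Second observation: θ = 85.4°, f = 0.460.
Δf = 0.460 − 0.917 = -0.457, i.e. -46 pp.

-46 pp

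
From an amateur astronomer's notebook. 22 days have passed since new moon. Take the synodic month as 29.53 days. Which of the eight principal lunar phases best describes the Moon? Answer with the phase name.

At 22/29.53 of the cycle, θ ≈ 268° — the last quarter range.

last quarter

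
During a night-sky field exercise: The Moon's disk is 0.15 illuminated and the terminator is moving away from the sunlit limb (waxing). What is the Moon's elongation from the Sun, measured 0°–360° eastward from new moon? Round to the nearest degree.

46°

From f = (1 − cos θ)/2: cos θ = 1 − 2×0.15 = 0.700; arccos → 45.6°.
Before full moon the principal value applies: θ = 45.6°.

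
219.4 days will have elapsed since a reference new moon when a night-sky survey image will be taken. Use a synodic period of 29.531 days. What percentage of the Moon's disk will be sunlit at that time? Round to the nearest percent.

95%

219.4 d spans 7 complete synodic months (7 × 29.531 = 206.72 d) plus 12.68 d.
Elongation θ = 360° × 12.68/29.531 ≈ 154.6°.
cos 154.6° = (-0.903), so f = (1 − (-0.903))/2 = 0.952, so 95%.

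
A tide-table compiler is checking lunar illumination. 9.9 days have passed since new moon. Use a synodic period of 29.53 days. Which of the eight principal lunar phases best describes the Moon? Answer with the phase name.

waxing gibbous

At 9.9/29.53 of the cycle, θ ≈ 121° — the waxing gibbous range.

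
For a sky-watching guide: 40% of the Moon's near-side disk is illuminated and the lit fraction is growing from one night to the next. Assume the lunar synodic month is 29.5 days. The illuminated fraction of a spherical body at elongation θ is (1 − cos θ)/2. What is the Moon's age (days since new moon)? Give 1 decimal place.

cos θ = 1 − 2f = 0.200, giving a principal value of 78.5°.
The Moon is waxing (0°–180°), so θ = 78.5° directly.
Age = 29.5 × 78.5°/360° ≈ 6.43 days.

6.4 days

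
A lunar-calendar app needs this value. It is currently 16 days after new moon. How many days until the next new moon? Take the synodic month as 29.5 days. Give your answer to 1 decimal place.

One full lunation from the last new moon is 29.5 d; remaining = 29.5 − 16 = 13.500 d.

13.5 days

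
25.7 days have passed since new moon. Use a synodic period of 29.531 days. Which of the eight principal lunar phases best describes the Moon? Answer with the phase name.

waning crescent

θ ≈ 360° × 25.7/29.531 = 313°, which falls in the waning crescent sector.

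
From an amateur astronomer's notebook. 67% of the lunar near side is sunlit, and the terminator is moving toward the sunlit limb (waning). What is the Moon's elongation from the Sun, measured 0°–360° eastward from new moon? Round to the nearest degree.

250°

From f = (1 − cos θ)/2: cos θ = 1 − 2×0.67 = -0.340; arccos → 109.9°.
Since the Moon is past full (waning), take the reflex angle: θ = 360° − 109.9° = 250.1°.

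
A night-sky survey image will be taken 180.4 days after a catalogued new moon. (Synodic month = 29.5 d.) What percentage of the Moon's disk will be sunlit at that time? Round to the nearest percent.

180.4 d spans 6 complete synodic months (6 × 29.5 = 177.00 d) plus 3.40 d.
The Moon has covered 3.40/29.5 of its cycle, so θ ≈ 360° × 3.40/29.5 = 41.5°.
Illuminated fraction = (1 − cos 41.5°)/2 = (1 − 0.749)/2 ≈ 0.125, so 13%.

13%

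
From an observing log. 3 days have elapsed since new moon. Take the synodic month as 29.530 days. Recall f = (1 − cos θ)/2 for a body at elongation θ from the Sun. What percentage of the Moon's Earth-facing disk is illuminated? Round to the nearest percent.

10%

Elongation θ = 360° × 3/29.530 ≈ 36.6°.
With cos θ = 0.803, the lit fraction is (1 − 0.803)/2 ≈ 0.098, so 10%.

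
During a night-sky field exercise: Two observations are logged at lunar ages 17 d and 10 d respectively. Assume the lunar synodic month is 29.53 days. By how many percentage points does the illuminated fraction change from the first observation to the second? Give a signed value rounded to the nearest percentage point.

First observation: θ = 360°·17/29.53 = 207.2°, so f = 0.945.
Second observation: θ = 121.9°, f = 0.764.
Δf = 0.764 − 0.945 = -0.180, i.e. -18 pp.

-18 pp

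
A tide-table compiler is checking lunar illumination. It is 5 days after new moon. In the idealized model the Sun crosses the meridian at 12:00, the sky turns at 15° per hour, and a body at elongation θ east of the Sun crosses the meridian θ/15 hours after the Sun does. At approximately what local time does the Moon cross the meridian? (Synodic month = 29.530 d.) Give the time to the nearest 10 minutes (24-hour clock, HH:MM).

16:00

Phase angle: θ = 360°·(5 d)/(29.530 d) = 61.0°.
At 15° of sky rotation per hour, 61.0° corresponds to a 4.06 h lag.
12:00 + 4.064 h ≈ 16:04 → 16:00 to the nearest ten minutes.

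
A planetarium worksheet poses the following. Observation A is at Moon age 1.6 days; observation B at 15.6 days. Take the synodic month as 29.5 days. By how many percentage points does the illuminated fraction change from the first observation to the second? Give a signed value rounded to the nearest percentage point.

θ₁ = 360° × 1.6/29.5 = 19.5°, f₁ = (1 − cos θ₁)/2 = 0.029.
θ₂ = 360° × 15.6/29.5 = 190.4°, f₂ = (1 − cos θ₂)/2 = 0.992.
Change = f₂ − f₁ = +0.963 → +96 percentage points.

+96 percentage points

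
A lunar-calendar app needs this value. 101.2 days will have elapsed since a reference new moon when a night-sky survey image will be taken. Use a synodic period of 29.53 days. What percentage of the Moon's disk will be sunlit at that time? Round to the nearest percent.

101.2/29.53 = 3.427 lunations, so 3 complete cycles and 12.61 d into the next.
The Moon has covered 12.61/29.53 of its cycle, so θ ≈ 360° × 12.61/29.53 = 153.7°.
Illuminated fraction = (1 − cos 153.7°)/2 = (1 − (-0.897))/2 ≈ 0.948, so 95%.

95%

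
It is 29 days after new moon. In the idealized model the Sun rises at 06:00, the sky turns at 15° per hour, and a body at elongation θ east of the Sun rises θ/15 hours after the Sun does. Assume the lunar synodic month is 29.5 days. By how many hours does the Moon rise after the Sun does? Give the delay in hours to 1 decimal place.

Elongation θ = 360° × 29/29.5 ≈ 353.9°.
The Moon trails the Sun by θ/15 = 353.9/15 ≈ 23.59 hours.
So the Moon rises 23.59 h after the Sun.

23.6 h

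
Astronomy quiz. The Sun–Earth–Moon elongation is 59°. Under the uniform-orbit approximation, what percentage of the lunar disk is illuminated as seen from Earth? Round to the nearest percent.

24%

Half-versine of 59°: (1 − 0.515)/2 = 0.242, i.e. 24%.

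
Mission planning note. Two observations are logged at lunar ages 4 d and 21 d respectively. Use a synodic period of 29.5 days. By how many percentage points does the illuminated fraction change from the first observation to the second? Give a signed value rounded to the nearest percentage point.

First observation: θ = 360°·4/29.5 = 48.8°, so f = 0.171.
Second observation: θ = 256.3°, f = 0.619.
Δf = 0.619 − 0.171 = +0.448, i.e. +45 pp.

+45 percentage points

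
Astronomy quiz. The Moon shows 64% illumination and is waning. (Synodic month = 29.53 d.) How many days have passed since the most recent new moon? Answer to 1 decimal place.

20.8 days

From f = (1 − cos θ)/2: cos θ = 1 − 2×0.64 = -0.280; arccos → 106.3°.
Waning ⇒ past full, so θ = 360° − 106.3° = 253.7°.
Age = 29.53 × 253.7°/360° ≈ 20.81 days.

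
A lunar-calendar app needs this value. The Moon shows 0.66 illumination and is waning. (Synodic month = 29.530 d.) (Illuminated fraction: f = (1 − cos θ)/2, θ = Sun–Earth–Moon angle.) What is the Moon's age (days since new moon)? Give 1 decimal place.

20.6 days

Invert f = (1 − cos θ)/2 to get cos θ = 1 − 2(0.66) = -0.320, hence θ₀ = arccos -0.320 = 108.7°.
Waning ⇒ past full, so θ = 360° − 108.7° = 251.3°.
That fraction of the synodic month is 251.3/360 × 29.530 d ≈ 20.62 d.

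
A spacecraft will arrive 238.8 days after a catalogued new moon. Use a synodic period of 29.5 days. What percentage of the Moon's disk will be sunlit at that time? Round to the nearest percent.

Reduce mod P: 238.8 − 8×29.5 = 2.80 d into the current lunation.
The Moon has covered 2.80/29.5 of its cycle, so θ ≈ 360° × 2.80/29.5 = 34.2°.
cos 34.2° = 0.827, so f = (1 − 0.827)/2 = 0.086, so 9%.

9%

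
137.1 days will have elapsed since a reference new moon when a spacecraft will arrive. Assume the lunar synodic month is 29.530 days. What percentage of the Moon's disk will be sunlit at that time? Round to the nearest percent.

81%

Reduce mod P: 137.1 − 4×29.530 = 18.98 d into the current lunation.
Elongation θ = 360° × 18.98/29.530 ≈ 231.4°.
Illuminated fraction = (1 − cos 231.4°)/2 = (1 − (-0.624))/2 ≈ 0.812, so 81%.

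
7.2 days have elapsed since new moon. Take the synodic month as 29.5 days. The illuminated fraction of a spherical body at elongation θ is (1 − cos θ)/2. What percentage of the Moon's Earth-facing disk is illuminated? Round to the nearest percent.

Phase angle: θ = 360°·(7.2 d)/(29.5 d) = 87.9°.
cos 87.9° = 0.037, so f = (1 − 0.037)/2 = 0.481, so 48%.

48%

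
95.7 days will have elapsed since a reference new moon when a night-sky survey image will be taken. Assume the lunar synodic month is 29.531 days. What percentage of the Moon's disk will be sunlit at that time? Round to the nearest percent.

47%

95.7/29.531 = 3.241 lunations, so 3 complete cycles and 7.11 d into the next.
The Moon has covered 7.11/29.531 of its cycle, so θ ≈ 360° × 7.11/29.531 = 86.6°.
Illuminated fraction = (1 − cos 86.6°)/2 = (1 − 0.059)/2 ≈ 0.471, so 47%.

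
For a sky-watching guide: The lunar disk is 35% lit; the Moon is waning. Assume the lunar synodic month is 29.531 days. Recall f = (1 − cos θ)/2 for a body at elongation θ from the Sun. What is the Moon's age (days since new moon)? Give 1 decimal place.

23.6 days

Invert f = (1 − cos θ)/2 to get cos θ = 1 − 2(0.35) = 0.300, hence θ₀ = arccos 0.300 = 72.5°.
A waning Moon lies in 180°–360°, so θ = 360° − 72.5° = 287.5°.
At 360°/29.531 d per day, 287.5° corresponds to 23.58 days.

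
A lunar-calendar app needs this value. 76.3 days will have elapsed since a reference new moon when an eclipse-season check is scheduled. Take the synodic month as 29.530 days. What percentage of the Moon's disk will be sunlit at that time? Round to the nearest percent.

76.3/29.530 = 2.584 lunations, so 2 complete cycles and 17.24 d into the next.
The Moon has covered 17.24/29.530 of its cycle, so θ ≈ 360° × 17.24/29.530 = 210.2°.
Illuminated fraction = (1 − cos 210.2°)/2 = (1 − (-0.865))/2 ≈ 0.932, so 93%.

93%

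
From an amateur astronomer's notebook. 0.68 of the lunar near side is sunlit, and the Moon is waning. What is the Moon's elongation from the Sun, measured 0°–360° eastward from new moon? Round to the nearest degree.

249°

Invert f = (1 − cos θ)/2 to get cos θ = 1 − 2(0.68) = -0.360, hence θ₀ = arccos -0.360 = 111.1°.
Since the Moon is past full (waning), take the reflex angle: θ = 360° − 111.1° = 248.9°.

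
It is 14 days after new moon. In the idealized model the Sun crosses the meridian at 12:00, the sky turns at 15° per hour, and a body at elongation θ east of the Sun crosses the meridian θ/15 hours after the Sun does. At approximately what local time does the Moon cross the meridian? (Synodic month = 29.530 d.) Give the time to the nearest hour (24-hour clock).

23:00

Elongation θ = 360° × 14/29.530 ≈ 170.7°.
At 15° of sky rotation per hour, 170.7° corresponds to a 11.38 h lag.
12:00 + 11.38 h ≈ 23:23 → 23:00 to the nearest hour.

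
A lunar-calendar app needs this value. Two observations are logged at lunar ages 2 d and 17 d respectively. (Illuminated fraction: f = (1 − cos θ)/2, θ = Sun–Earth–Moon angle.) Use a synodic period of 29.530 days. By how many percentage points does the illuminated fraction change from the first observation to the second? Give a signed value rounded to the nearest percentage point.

+90 pp

First observation: θ = 360°·2/29.530 = 24.4°, so f = 0.045.
Second observation: θ = 207.2°, f = 0.945.
Δf = 0.945 − 0.045 = +0.900, i.e. +90 pp.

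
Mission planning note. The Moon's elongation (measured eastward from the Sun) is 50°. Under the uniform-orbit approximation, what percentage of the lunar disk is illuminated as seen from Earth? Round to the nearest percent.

18%

cos 50° = 0.643, so f = (1 − 0.643)/2 = 0.179, i.e. 18%.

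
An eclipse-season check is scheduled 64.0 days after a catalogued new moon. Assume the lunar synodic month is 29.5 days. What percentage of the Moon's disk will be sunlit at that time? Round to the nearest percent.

26%

64.0/29.5 = 2.169 lunations, so 2 complete cycles and 5.00 d into the next.
Elongation θ = 360° × 5.00/29.5 ≈ 61.0°.
With cos θ = 0.485, the lit fraction is (1 − 0.485)/2 ≈ 0.258, so 26%.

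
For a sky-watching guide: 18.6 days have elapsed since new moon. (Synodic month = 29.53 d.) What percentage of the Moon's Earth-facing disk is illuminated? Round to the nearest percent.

Phase angle: θ = 360°·(18.6 d)/(29.53 d) = 226.8°.
With cos θ = (-0.685), the lit fraction is (1 − (-0.685))/2 ≈ 0.843, so 84%.

84%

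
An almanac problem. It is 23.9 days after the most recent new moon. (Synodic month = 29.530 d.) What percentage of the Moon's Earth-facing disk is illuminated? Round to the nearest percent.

32%

Phase angle: θ = 360°·(23.9 d)/(29.530 d) = 291.4°.
With cos θ = 0.364, the lit fraction is (1 − 0.364)/2 ≈ 0.318, so 32%.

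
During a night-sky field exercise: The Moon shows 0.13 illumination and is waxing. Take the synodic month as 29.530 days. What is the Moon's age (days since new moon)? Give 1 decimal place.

3.5 days

Invert f = (1 − cos θ)/2 to get cos θ = 1 − 2(0.13) = 0.740, hence θ₀ = arccos 0.740 = 42.3°.
Waxing ⇒ before full, so θ = 42.3°.
That fraction of the synodic month is 42.3/360 × 29.530 d ≈ 3.47 d.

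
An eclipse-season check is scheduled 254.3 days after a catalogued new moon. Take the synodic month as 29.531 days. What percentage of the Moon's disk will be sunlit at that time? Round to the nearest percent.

88%

254.3/29.531 = 8.611 lunations, so 8 complete cycles and 18.05 d into the next.
The Moon has covered 18.05/29.531 of its cycle, so θ ≈ 360° × 18.05/29.531 = 220.1°.
cos 220.1° = (-0.765), so f = (1 − (-0.765))/2 = 0.883, so 88%.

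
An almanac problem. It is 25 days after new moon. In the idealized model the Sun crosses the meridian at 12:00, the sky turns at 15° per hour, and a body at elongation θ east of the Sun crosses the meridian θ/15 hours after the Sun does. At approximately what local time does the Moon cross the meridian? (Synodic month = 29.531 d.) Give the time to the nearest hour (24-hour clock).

Phase angle: θ = 360°·(25 d)/(29.531 d) = 304.8°.
Delay after the Sun = 304.8° / (15°/h) ≈ 20.32 h.
12:00 + 20.32 h ≈ 08:19 → 08:00 to the nearest hour.

08:00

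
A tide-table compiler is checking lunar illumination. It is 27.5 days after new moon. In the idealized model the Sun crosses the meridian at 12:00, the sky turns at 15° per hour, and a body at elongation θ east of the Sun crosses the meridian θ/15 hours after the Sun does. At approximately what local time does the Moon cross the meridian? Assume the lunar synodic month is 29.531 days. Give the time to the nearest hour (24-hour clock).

Phase angle: θ = 360°·(27.5 d)/(29.531 d) = 335.2°.
The Moon trails the Sun by θ/15 = 335.2/15 ≈ 22.35 hours.
12:00 + 22.35 h ≈ 10:21 → 10:00 to the nearest hour.

10:00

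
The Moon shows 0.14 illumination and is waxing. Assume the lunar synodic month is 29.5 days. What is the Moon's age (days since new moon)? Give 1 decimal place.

3.6 days

Invert f = (1 − cos θ)/2 to get cos θ = 1 − 2(0.14) = 0.720, hence θ₀ = arccos 0.720 = 43.9°.
The Moon is waxing (0°–180°), so θ = 43.9° directly.
Age = 29.5 × 43.9°/360° ≈ 3.60 days.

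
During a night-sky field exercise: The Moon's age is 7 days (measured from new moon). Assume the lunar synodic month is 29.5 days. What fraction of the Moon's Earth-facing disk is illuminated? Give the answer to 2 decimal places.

0.46

Elongation θ = 360° × 7/29.5 ≈ 85.4°.
Illuminated fraction = (1 − cos 85.4°)/2 = (1 − 0.080)/2 ≈ 0.460.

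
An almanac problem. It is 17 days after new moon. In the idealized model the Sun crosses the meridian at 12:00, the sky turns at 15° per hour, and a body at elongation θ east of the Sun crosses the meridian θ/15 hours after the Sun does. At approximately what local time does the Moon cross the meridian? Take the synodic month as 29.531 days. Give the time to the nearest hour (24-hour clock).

02:00

Elongation θ = 360° × 17/29.531 ≈ 207.2°.
The Moon trails the Sun by θ/15 = 207.2/15 ≈ 13.82 hours.
12:00 + 13.82 h ≈ 01:49 → 02:00 to the nearest hour.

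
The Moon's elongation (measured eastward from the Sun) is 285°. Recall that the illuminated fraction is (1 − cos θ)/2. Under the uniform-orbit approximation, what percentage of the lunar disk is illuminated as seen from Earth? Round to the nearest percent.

37%

Half-versine of 285°: (1 − 0.259)/2 = 0.371, i.e. 37%.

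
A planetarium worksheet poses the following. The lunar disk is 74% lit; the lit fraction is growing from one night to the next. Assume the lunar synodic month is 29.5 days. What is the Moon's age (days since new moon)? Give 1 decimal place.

Invert f = (1 − cos θ)/2 to get cos θ = 1 − 2(0.74) = -0.480, hence θ₀ = arccos -0.480 = 118.7°.
Waxing ⇒ before full, so θ = 118.7°.
At 360°/29.5 d per day, 118.7° corresponds to 9.73 days.

9.7 days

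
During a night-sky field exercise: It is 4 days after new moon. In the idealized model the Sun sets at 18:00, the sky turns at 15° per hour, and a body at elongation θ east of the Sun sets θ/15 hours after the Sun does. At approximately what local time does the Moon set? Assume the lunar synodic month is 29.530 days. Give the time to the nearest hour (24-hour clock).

21:00

The Moon has covered 4/29.530 of its cycle, so θ ≈ 360° × 4/29.530 = 48.8°.
Delay after the Sun = 48.8° / (15°/h) ≈ 3.25 h.
18:00 + 3.25 h ≈ 21:15 → 21:00 to the nearest hour.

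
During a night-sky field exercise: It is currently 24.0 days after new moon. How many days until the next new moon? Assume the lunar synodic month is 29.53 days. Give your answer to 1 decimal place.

One full lunation from the last new moon is 29.53 d; remaining = 29.53 − 24.0 = 5.530 d.

5.5 days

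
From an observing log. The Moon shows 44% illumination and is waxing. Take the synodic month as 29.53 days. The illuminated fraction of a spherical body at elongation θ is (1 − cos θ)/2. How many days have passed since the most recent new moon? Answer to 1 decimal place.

From f = (1 − cos θ)/2: cos θ = 1 − 2×0.44 = 0.120; arccos → 83.1°.
The Moon is waxing (0°–180°), so θ = 83.1° directly.
Age = 29.53 × 83.1°/360° ≈ 6.82 days.

6.8 days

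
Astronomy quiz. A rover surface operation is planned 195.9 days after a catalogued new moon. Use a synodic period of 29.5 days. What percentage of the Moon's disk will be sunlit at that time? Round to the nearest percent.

Reduce mod P: 195.9 − 6×29.5 = 18.90 d into the current lunation.
Phase angle: θ = 360°·(18.90 d)/(29.5 d) = 230.6°.
cos 230.6° = (-0.634), so f = (1 − (-0.634))/2 = 0.817, so 82%.

82%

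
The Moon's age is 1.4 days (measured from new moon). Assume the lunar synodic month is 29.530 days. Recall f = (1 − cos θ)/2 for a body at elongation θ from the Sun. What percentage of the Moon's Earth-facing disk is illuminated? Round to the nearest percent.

2%

Elongation θ = 360° × 1.4/29.530 ≈ 17.1°.
Illuminated fraction = (1 − cos 17.1°)/2 = (1 − 0.956)/2 ≈ 0.022, so 2%.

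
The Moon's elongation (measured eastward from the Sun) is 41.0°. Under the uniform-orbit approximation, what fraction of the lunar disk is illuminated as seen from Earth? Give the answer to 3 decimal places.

0.123

Half-versine of 41.0°: (1 − 0.755)/2 = 0.123.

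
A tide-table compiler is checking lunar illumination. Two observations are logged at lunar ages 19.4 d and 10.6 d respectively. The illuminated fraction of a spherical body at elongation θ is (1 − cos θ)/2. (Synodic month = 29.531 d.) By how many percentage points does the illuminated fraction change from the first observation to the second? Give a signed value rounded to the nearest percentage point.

θ₁ = 360° × 19.4/29.531 = 236.5°, f₁ = (1 − cos θ₁)/2 = 0.776.
θ₂ = 360° × 10.6/29.531 = 129.2°, f₂ = (1 − cos θ₂)/2 = 0.816.
Change = f₂ − f₁ = +0.040 → +4 percentage points.

+4 percentage points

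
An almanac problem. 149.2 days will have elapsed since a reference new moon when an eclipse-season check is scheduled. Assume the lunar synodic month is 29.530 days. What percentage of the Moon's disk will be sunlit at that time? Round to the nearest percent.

3%

149.2/29.530 = 5.052 lunations, so 5 complete cycles and 1.55 d into the next.
The Moon has covered 1.55/29.530 of its cycle, so θ ≈ 360° × 1.55/29.530 = 18.9°.
With cos θ = 0.946, the lit fraction is (1 − 0.946)/2 ≈ 0.027, so 3%.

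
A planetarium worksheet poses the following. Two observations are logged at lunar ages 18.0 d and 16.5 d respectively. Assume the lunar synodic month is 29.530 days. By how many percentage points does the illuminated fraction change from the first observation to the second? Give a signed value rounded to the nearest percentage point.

+8 pp

First observation: θ = 360°·18.0/29.530 = 219.4°, so f = 0.886.
Second observation: θ = 201.2°, f = 0.966.
Δf = 0.966 − 0.886 = +0.080, i.e. +8 pp.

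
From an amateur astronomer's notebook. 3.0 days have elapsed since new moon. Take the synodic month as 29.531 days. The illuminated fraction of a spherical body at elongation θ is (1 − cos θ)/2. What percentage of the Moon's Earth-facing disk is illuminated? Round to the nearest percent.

10%

Elongation θ = 360° × 3.0/29.531 ≈ 36.6°.
With cos θ = 0.803, the lit fraction is (1 − 0.803)/2 ≈ 0.098, so 10%.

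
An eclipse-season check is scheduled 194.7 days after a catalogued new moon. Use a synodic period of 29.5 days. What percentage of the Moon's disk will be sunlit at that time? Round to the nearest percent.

90%

Reduce mod P: 194.7 − 6×29.5 = 17.70 d into the current lunation.
The Moon has covered 17.70/29.5 of its cycle, so θ ≈ 360° × 17.70/29.5 = 216.0°.
Illuminated fraction = (1 − cos 216.0°)/2 = (1 − (-0.809))/2 ≈ 0.905, so 90%.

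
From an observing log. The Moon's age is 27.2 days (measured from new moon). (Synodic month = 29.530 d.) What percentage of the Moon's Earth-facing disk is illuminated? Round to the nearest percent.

6%

Elongation θ = 360° × 27.2/29.530 ≈ 331.6°.
Illuminated fraction = (1 − cos 331.6°)/2 = (1 − 0.880)/2 ≈ 0.060, so 6%.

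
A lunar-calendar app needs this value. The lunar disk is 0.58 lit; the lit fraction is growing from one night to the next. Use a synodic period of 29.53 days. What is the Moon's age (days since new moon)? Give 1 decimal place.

8.1 days

cos θ = 1 − 2f = -0.160, giving a principal value of 99.2°.
Waxing ⇒ before full, so θ = 99.2°.
Age = 29.53 × 99.2°/360° ≈ 8.14 days.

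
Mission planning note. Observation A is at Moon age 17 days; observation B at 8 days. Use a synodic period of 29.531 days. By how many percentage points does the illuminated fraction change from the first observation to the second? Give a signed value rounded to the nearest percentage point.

-38 pp

First observation: θ = 360°·17/29.531 = 207.2°, so f = 0.945.
Second observation: θ = 97.5°, f = 0.565.
Δf = 0.565 − 0.945 = -0.379, i.e. -38 pp.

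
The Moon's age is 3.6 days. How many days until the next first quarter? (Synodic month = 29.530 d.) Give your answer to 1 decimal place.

3.8 days

First quarter is 0.25 of the way through the cycle: age 0.25 × 29.530 = 7.383 d.
So 3.783 days remain (7.383 − 3.6).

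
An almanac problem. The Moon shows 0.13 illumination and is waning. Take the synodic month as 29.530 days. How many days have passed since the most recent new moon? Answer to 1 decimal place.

26.1 days

From f = (1 − cos θ)/2: cos θ = 1 − 2×0.13 = 0.740; arccos → 42.3°.
Waning ⇒ past full, so θ = 360° − 42.3° = 317.7°.
That fraction of the synodic month is 317.7/360 × 29.530 d ≈ 26.06 d.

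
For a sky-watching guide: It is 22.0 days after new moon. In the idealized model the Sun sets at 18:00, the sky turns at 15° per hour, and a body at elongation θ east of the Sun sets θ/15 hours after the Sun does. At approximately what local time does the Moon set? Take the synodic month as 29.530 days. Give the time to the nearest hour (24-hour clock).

12:00

Phase angle: θ = 360°·(22.0 d)/(29.530 d) = 268.2°.
The Moon trails the Sun by θ/15 = 268.2/15 ≈ 17.88 hours.
18:00 + 17.88 h ≈ 11:53 → 12:00 to the nearest hour.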